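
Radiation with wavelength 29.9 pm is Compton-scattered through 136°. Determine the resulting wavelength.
34.0717 pm

Using the Compton scattering formula:
λ' = λ + Δλ = λ + λ_C(1 - cos θ)

Given:
- Initial wavelength λ = 29.9 pm
- Scattering angle θ = 136°
- Compton wavelength λ_C ≈ 2.4263 pm

Calculate the shift:
Δλ = 2.4263 × (1 - cos(136°))
Δλ = 2.4263 × 1.7193
Δλ = 4.1717 pm

Final wavelength:
λ' = 29.9 + 4.1717 = 34.0717 pm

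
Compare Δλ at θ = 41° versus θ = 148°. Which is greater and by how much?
148° produces the larger shift by a factor of 7.534

Calculate both shifts using Δλ = λ_C(1 - cos θ):

For θ₁ = 41°:
Δλ₁ = 2.4263 × (1 - cos(41°))
Δλ₁ = 2.4263 × 0.2453
Δλ₁ = 0.5952 pm

For θ₂ = 148°:
Δλ₂ = 2.4263 × (1 - cos(148°))
Δλ₂ = 2.4263 × 1.8480
Δλ₂ = 4.4839 pm

The 148° angle produces the larger shift.
Ratio: 4.4839/0.5952 = 7.534

(Intermediate values are shown rounded; full precision is carried through to the final answer.)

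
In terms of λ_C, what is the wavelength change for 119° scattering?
1.4848 λ_C

The Compton shift formula is:
Δλ = λ_C(1 - cos θ)

Dividing both sides by λ_C:
Δλ/λ_C = 1 - cos θ

For θ = 119°:
Δλ/λ_C = 1 - cos(119°)
Δλ/λ_C = 1 - -0.4848
Δλ/λ_C = 1.4848

This means the shift is 1.4848 × λ_C = 3.6026 pm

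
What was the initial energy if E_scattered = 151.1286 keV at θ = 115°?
260.9000 keV

Convert final energy to wavelength (hc ≈ 1239.842 keV·pm):
λ' = hc/E' = 1239.842 / 151.1286 = 8.2039 pm

Calculate the Compton shift:
Δλ = λ_C(1 - cos(115°))
Δλ = 2.4263 × (1 - cos(115°))
Δλ = 3.4517 pm

Initial wavelength:
λ = λ' - Δλ = 8.2039 - 3.4517 = 4.7522 pm

Initial energy:
E = hc/λ = 1239.842 / 4.7522 = 260.9000 keV

(Intermediate values are shown rounded; full precision is carried through to the final answer.)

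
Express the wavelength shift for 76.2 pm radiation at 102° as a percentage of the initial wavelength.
3.8462%

Calculate the Compton shift:
Δλ = λ_C(1 - cos(102°))
Δλ = 2.4263 × (1 - cos(102°))
Δλ = 2.4263 × 1.2079
Δλ = 2.9308 pm

Percentage change:
(Δλ/λ₀) × 100 = (2.9308/76.2) × 100
= 3.8462%

(Intermediate values are shown rounded; full precision is carried through to the final answer.)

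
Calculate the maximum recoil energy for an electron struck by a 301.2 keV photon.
162.9630 keV

Maximum energy transfer occurs at θ = 180° (backscattering).

Initial photon: E₀ = 301.2 keV → λ₀ = 4.1163 pm

Maximum Compton shift (at 180°):
Δλ_max = 2λ_C = 2 × 2.4263 = 4.8526 pm

Final wavelength:
λ' = 4.1163 + 4.8526 = 8.9690 pm

Minimum photon energy (maximum energy to electron):
E'_min = hc/λ' = 138.2370 keV

Maximum electron kinetic energy:
K_max = E₀ - E'_min = 301.2000 - 138.2370 = 162.9630 keV

(Intermediate values are shown rounded; full precision is carried through to the final answer.)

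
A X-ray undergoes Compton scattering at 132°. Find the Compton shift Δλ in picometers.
4.0498 pm

Using the Compton scattering formula:
Δλ = λ_C(1 - cos θ)

where λ_C = h/(m_e·c) ≈ 2.4263 pm is the Compton wavelength of an electron.

For θ = 132°:
cos(132°) = -0.6691
1 - cos(132°) = 1.6691

Δλ = 2.4263 × 1.6691
Δλ = 4.0498 pm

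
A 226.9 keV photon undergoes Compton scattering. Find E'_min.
120.1760 keV (at θ = 180°)

The scattered photon has minimum energy when its wavelength is maximum, i.e., when the Compton shift Δλ = λ_C(1 − cos θ) is maximum. This occurs at θ = 180° (backscattering), giving Δλ_max = 2λ_C = 4.8526 pm.

Initial wavelength: λ₀ = hc/E₀ = 5.4643 pm
Maximum final wavelength: λ'_max = λ₀ + 2λ_C = 5.4643 + 4.8526 = 10.3169 pm
Minimum final energy: E'_min = hc/λ'_max = 120.1760 keV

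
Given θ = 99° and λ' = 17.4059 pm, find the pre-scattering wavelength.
14.6000 pm

From λ' = λ + Δλ, we have λ = λ' - Δλ

First calculate the Compton shift:
Δλ = λ_C(1 - cos θ)
Δλ = 2.4263 × (1 - cos(99°))
Δλ = 2.4263 × 1.1564
Δλ = 2.8059 pm

Initial wavelength:
λ = λ' - Δλ
λ = 17.4059 - 2.8059
λ = 14.6000 pm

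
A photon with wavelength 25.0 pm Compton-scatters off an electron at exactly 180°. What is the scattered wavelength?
29.8526 pm

Using the Compton formula: λ' = λ + λ_C(1 − cos θ)

For θ = 180°, cos θ = -1 (exact) = -1.0000, so:
1 − cos 180° = 1 − (-1) = 2.0000

Δλ = λ_C × 2.0000 = 2.4263 × 2.0000 = 4.8526 pm

λ' = 25.0 + 4.8526 = 29.8526 pm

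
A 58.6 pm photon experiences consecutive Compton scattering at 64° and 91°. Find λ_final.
62.4313 pm

Apply Compton shift twice:

First scattering at θ₁ = 64°:
Δλ₁ = λ_C(1 - cos(64°))
Δλ₁ = 2.4263 × 0.5616
Δλ₁ = 1.3627 pm

After first scattering:
λ₁ = 58.6 + 1.3627 = 59.9627 pm

Second scattering at θ₂ = 91°:
Δλ₂ = λ_C(1 - cos(91°))
Δλ₂ = 2.4263 × 1.0175
Δλ₂ = 2.4687 pm

Final wavelength:
λ₂ = 59.9627 + 2.4687 = 62.4313 pm

Total shift: Δλ_total = 1.3627 + 2.4687 = 3.8313 pm

(Intermediate values are shown rounded; full precision is carried through to the final answer.)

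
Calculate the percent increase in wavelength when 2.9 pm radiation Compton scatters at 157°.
160.6807%

Calculate the Compton shift:
Δλ = λ_C(1 - cos(157°))
Δλ = 2.4263 × (1 - cos(157°))
Δλ = 2.4263 × 1.9205
Δλ = 4.6597 pm

Percentage change:
(Δλ/λ₀) × 100 = (4.6597/2.9) × 100
= 160.6807%

(Intermediate values are shown rounded; full precision is carried through to the final answer.)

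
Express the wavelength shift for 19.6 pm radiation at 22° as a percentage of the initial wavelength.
0.9014%

Calculate the Compton shift:
Δλ = λ_C(1 - cos(22°))
Δλ = 2.4263 × (1 - cos(22°))
Δλ = 2.4263 × 0.0728
Δλ = 0.1767 pm

Percentage change:
(Δλ/λ₀) × 100 = (0.1767/19.6) × 100
= 0.9014%

(Intermediate values are shown rounded; full precision is carried through to the final answer.)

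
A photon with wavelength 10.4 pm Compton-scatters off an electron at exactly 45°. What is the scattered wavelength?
11.1106 pm

Using the Compton formula: λ' = λ + λ_C(1 − cos θ)

For θ = 45°, cos θ = √2/2 (exact) ≈ 0.7071, so:
1 − cos 45° = 1 − (√2/2) ≈ 0.2929

Δλ = λ_C × 0.2929 = 2.4263 × 0.2929 = 0.7106 pm

λ' = 10.4 + 0.7106 = 11.1106 pm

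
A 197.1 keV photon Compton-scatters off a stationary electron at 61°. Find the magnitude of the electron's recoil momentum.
9.9209e-23 kg·m/s

The electron is initially at rest, so by conservation of momentum:
p⃗_e = p⃗₀ − p⃗'  (incident photon momentum minus scattered photon momentum)

Photon momentum magnitudes (p = h/λ = E/c):
λ₀ = hc/E₀ = 6.2904 pm → p₀ = h/λ₀ = 1.0534e-22 kg·m/s
Δλ = λ_C(1 − cos 61°) = 1.2500 pm
λ' = 7.5404 pm → p' = h/λ' = 8.7874e-23 kg·m/s

The scattered photon makes angle θ = 61° with the incident direction, so by the law of cosines:
|p⃗_e|² = p₀² + p'² − 2p₀p'cos θ
|p⃗_e|² = (1.0534e-22)² + (8.7874e-23)² − 2·1.0534e-22·8.7874e-23·cos(61°)
|p⃗_e| = 9.9209e-23 kg·m/s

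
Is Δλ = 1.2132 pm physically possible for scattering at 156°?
No, inconsistent

Calculate the expected shift for θ = 156°:

Δλ_expected = λ_C(1 - cos(156°))
Δλ_expected = 2.4263 × (1 - cos(156°))
Δλ_expected = 2.4263 × 1.9135
Δλ_expected = 4.6429 pm

Given shift: 1.2132 pm
Expected shift: 4.6429 pm
Difference: 3.4297 pm

The values do not match. The given shift corresponds to θ ≈ 60.0°, not 156°.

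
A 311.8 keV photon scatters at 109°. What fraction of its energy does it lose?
0.4472 (or 44.72%)

Calculate initial and final photon energies:

Initial: E₀ = 311.8 keV → λ₀ = 3.9764 pm
Compton shift: Δλ = 3.2162 pm
Final wavelength: λ' = 7.1926 pm
Final energy: E' = 172.3765 keV

Fractional energy loss:
(E₀ - E')/E₀ = (311.8000 - 172.3765)/311.8000
= 139.4235/311.8000
= 0.4472
= 44.72%

(Intermediate values are shown rounded; full precision is carried through to the final answer.)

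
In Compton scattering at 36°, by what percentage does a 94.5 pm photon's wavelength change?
0.4904%

Calculate the Compton shift:
Δλ = λ_C(1 - cos(36°))
Δλ = 2.4263 × (1 - cos(36°))
Δλ = 2.4263 × 0.1910
Δλ = 0.4634 pm

Percentage change:
(Δλ/λ₀) × 100 = (0.4634/94.5) × 100
= 0.4904%

(Intermediate values are shown rounded; full precision is carried through to the final answer.)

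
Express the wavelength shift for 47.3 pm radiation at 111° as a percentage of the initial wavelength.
6.9679%

Calculate the Compton shift:
Δλ = λ_C(1 - cos(111°))
Δλ = 2.4263 × (1 - cos(111°))
Δλ = 2.4263 × 1.3584
Δλ = 3.2958 pm

Percentage change:
(Δλ/λ₀) × 100 = (3.2958/47.3) × 100
= 6.9679%

(Intermediate values are shown rounded; full precision is carried through to the final answer.)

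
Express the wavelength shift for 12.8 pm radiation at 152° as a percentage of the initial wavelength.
35.6923%

Calculate the Compton shift:
Δλ = λ_C(1 - cos(152°))
Δλ = 2.4263 × (1 - cos(152°))
Δλ = 2.4263 × 1.8829
Δλ = 4.5686 pm

Percentage change:
(Δλ/λ₀) × 100 = (4.5686/12.8) × 100
= 35.6923%

(Intermediate values are shown rounded; full precision is carried through to the final answer.)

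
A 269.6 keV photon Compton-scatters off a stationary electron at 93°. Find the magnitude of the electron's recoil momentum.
1.7533e-22 kg·m/s

The electron is initially at rest, so by conservation of momentum:
p⃗_e = p⃗₀ − p⃗'  (incident photon momentum minus scattered photon momentum)

Photon momentum magnitudes (p = h/λ = E/c):
λ₀ = hc/E₀ = 4.5988 pm → p₀ = h/λ₀ = 1.4408e-22 kg·m/s
Δλ = λ_C(1 − cos 93°) = 2.5533 pm
λ' = 7.1521 pm → p' = h/λ' = 9.2645e-23 kg·m/s

The scattered photon makes angle θ = 93° with the incident direction, so by the law of cosines:
|p⃗_e|² = p₀² + p'² − 2p₀p'cos θ
|p⃗_e|² = (1.4408e-22)² + (9.2645e-23)² − 2·1.4408e-22·9.2645e-23·cos(93°)
|p⃗_e| = 1.7533e-22 kg·m/s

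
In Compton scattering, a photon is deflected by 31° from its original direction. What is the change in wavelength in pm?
0.3466 pm

Using the Compton scattering formula:
Δλ = λ_C(1 - cos θ)

where λ_C = h/(m_e·c) ≈ 2.4263 pm is the Compton wavelength of an electron.

For θ = 31°:
cos(31°) = 0.8572
1 - cos(31°) = 0.1428

Δλ = 2.4263 × 0.1428
Δλ = 0.3466 pm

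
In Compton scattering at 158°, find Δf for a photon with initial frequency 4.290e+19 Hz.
1.720e+19 Hz (decrease)

Convert frequency to wavelength (c = 299792458 m/s):
λ₀ = c/f₀ = 299792458/4.290e+19 = 6.9881692e-12 m = 6.9882 pm

Calculate Compton shift:
Δλ = λ_C(1 - cos(158°)) = 4.6759 pm

Final wavelength:
λ' = λ₀ + Δλ = 6.9882 + 4.6759 = 11.6641 pm

Final frequency:
f' = c/λ' = 299792458/1.1664115e-11 = 2.5702118e+19 Hz

Frequency shift (decrease):
Δf = f₀ - f' = 4.290e+19 - 2.5702118e+19 = 1.720e+19 Hz

(Intermediate values are shown rounded; full precision is carried through to the final answer.)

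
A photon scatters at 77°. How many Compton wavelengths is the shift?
0.7750 λ_C

The Compton shift formula is:
Δλ = λ_C(1 - cos θ)

Dividing both sides by λ_C:
Δλ/λ_C = 1 - cos θ

For θ = 77°:
Δλ/λ_C = 1 - cos(77°)
Δλ/λ_C = 1 - 0.2250
Δλ/λ_C = 0.7750

This means the shift is 0.7750 × λ_C = 1.8805 pm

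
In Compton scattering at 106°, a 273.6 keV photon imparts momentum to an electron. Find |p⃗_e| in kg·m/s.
1.8956e-22 kg·m/s

The electron is initially at rest, so by conservation of momentum:
p⃗_e = p⃗₀ − p⃗'  (incident photon momentum minus scattered photon momentum)

Photon momentum magnitudes (p = h/λ = E/c):
λ₀ = hc/E₀ = 4.5316 pm → p₀ = h/λ₀ = 1.4622e-22 kg·m/s
Δλ = λ_C(1 − cos 106°) = 3.0951 pm
λ' = 7.6267 pm → p' = h/λ' = 8.6880e-23 kg·m/s

The scattered photon makes angle θ = 106° with the incident direction, so by the law of cosines:
|p⃗_e|² = p₀² + p'² − 2p₀p'cos θ
|p⃗_e|² = (1.4622e-22)² + (8.6880e-23)² − 2·1.4622e-22·8.6880e-23·cos(106°)
|p⃗_e| = 1.8956e-22 kg·m/s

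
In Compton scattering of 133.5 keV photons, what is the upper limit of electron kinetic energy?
45.8156 keV

Maximum energy transfer occurs at θ = 180° (backscattering).

Initial photon: E₀ = 133.5 keV → λ₀ = 9.2872 pm

Maximum Compton shift (at 180°):
Δλ_max = 2λ_C = 2 × 2.4263 = 4.8526 pm

Final wavelength:
λ' = 9.2872 + 4.8526 = 14.1398 pm

Minimum photon energy (maximum energy to electron):
E'_min = hc/λ' = 87.6844 keV

Maximum electron kinetic energy:
K_max = E₀ - E'_min = 133.5000 - 87.6844 = 45.8156 keV

(Intermediate values are shown rounded; full precision is carried through to the final answer.)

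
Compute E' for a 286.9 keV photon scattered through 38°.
256.3848 keV

First convert energy to wavelength:
λ = hc/E, with hc ≈ 1239.842 keV·pm (i.e. 1239.842 eV·nm)

For E = 286.9 keV = 286900 eV:
λ = 1239.842 keV·pm / 286.9 keV
λ = 4.3215 pm

Calculate the Compton shift:
Δλ = λ_C(1 - cos(38°)) = 2.4263 × 0.2120
Δλ = 0.5144 pm

Final wavelength:
λ' = 4.3215 + 0.5144 = 4.8359 pm

Final energy:
E' = hc/λ' = 1239.842 / 4.8359 = 256.3848 keV

(Intermediate values are shown rounded; full precision is carried through to the final answer.)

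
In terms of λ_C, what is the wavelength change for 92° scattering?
1.0349 λ_C

The Compton shift formula is:
Δλ = λ_C(1 - cos θ)

Dividing both sides by λ_C:
Δλ/λ_C = 1 - cos θ

For θ = 92°:
Δλ/λ_C = 1 - cos(92°)
Δλ/λ_C = 1 - -0.0349
Δλ/λ_C = 1.0349

This means the shift is 1.0349 × λ_C = 2.5110 pm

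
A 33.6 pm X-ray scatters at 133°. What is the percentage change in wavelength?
12.1460%

Calculate the Compton shift:
Δλ = λ_C(1 - cos(133°))
Δλ = 2.4263 × (1 - cos(133°))
Δλ = 2.4263 × 1.6820
Δλ = 4.0810 pm

Percentage change:
(Δλ/λ₀) × 100 = (4.0810/33.6) × 100
= 12.1460%

(Intermediate values are shown rounded; full precision is carried through to the final answer.)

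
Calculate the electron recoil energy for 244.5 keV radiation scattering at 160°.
117.6908 keV

By energy conservation: K_e = E_initial - E_final

First find the scattered photon energy:
Initial wavelength: λ = hc/E = 5.0709 pm
Compton shift: Δλ = λ_C(1 - cos(160°)) = 4.7063 pm
Final wavelength: λ' = 5.0709 + 4.7063 = 9.7772 pm
Final photon energy: E' = hc/λ' = 126.8092 keV

Electron kinetic energy:
K_e = E - E' = 244.5000 - 126.8092 = 117.6908 keV

(Intermediate values are shown rounded; full precision is carried through to the final answer.)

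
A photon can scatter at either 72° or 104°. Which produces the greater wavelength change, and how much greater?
104° produces the larger shift by a factor of 1.797

Calculate both shifts using Δλ = λ_C(1 - cos θ):

For θ₁ = 72°:
Δλ₁ = 2.4263 × (1 - cos(72°))
Δλ₁ = 2.4263 × 0.6910
Δλ₁ = 1.6765 pm

For θ₂ = 104°:
Δλ₂ = 2.4263 × (1 - cos(104°))
Δλ₂ = 2.4263 × 1.2419
Δλ₂ = 3.0133 pm

The 104° angle produces the larger shift.
Ratio: 3.0133/1.6765 = 1.797

(Intermediate values are shown rounded; full precision is carried through to the final answer.)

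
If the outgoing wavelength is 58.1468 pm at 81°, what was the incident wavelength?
56.1000 pm

From λ' = λ + Δλ, we have λ = λ' - Δλ

First calculate the Compton shift:
Δλ = λ_C(1 - cos θ)
Δλ = 2.4263 × (1 - cos(81°))
Δλ = 2.4263 × 0.8436
Δλ = 2.0468 pm

Initial wavelength:
λ = λ' - Δλ
λ = 58.1468 - 2.0468
λ = 56.1000 pm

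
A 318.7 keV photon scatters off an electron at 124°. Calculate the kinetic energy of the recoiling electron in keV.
157.1233 keV

By energy conservation: K_e = E_initial - E_final

First find the scattered photon energy:
Initial wavelength: λ = hc/E = 3.8903 pm
Compton shift: Δλ = λ_C(1 - cos(124°)) = 3.7831 pm
Final wavelength: λ' = 3.8903 + 3.7831 = 7.6734 pm
Final photon energy: E' = hc/λ' = 161.5767 keV

Electron kinetic energy:
K_e = E - E' = 318.7000 - 161.5767 = 157.1233 keV

(Intermediate values are shown rounded; full precision is carried through to the final answer.)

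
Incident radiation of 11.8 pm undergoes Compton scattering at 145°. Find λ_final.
16.2138 pm

Using the Compton scattering formula:
λ' = λ + Δλ = λ + λ_C(1 - cos θ)

Given:
- Initial wavelength λ = 11.8 pm
- Scattering angle θ = 145°
- Compton wavelength λ_C ≈ 2.4263 pm

Calculate the shift:
Δλ = 2.4263 × (1 - cos(145°))
Δλ = 2.4263 × 1.8192
Δλ = 4.4138 pm

Final wavelength:
λ' = 11.8 + 4.4138 = 16.2138 pm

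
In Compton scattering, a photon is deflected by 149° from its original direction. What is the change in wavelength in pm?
4.5061 pm

Using the Compton scattering formula:
Δλ = λ_C(1 - cos θ)

where λ_C = h/(m_e·c) ≈ 2.4263 pm is the Compton wavelength of an electron.

For θ = 149°:
cos(149°) = -0.8572
1 - cos(149°) = 1.8572

Δλ = 2.4263 × 1.8572
Δλ = 4.5061 pm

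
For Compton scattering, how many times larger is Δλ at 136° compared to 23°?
136° produces the larger shift by a factor of 21.628

Calculate both shifts using Δλ = λ_C(1 - cos θ):

For θ₁ = 23°:
Δλ₁ = 2.4263 × (1 - cos(23°))
Δλ₁ = 2.4263 × 0.0795
Δλ₁ = 0.1929 pm

For θ₂ = 136°:
Δλ₂ = 2.4263 × (1 - cos(136°))
Δλ₂ = 2.4263 × 1.7193
Δλ₂ = 4.1717 pm

The 136° angle produces the larger shift.
Ratio: 4.1717/0.1929 = 21.628

(Intermediate values are shown rounded; full precision is carried through to the final answer.)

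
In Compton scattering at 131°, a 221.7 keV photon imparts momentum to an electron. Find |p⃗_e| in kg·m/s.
1.7179e-22 kg·m/s

The electron is initially at rest, so by conservation of momentum:
p⃗_e = p⃗₀ − p⃗'  (incident photon momentum minus scattered photon momentum)

Photon momentum magnitudes (p = h/λ = E/c):
λ₀ = hc/E₀ = 5.5924 pm → p₀ = h/λ₀ = 1.1848e-22 kg·m/s
Δλ = λ_C(1 − cos 131°) = 4.0181 pm
λ' = 9.6105 pm → p' = h/λ' = 6.8946e-23 kg·m/s

The scattered photon makes angle θ = 131° with the incident direction, so by the law of cosines:
|p⃗_e|² = p₀² + p'² − 2p₀p'cos θ
|p⃗_e|² = (1.1848e-22)² + (6.8946e-23)² − 2·1.1848e-22·6.8946e-23·cos(131°)
|p⃗_e| = 1.7179e-22 kg·m/s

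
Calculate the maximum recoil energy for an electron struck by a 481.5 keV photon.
314.5759 keV

Maximum energy transfer occurs at θ = 180° (backscattering).

Initial photon: E₀ = 481.5 keV → λ₀ = 2.5750 pm

Maximum Compton shift (at 180°):
Δλ_max = 2λ_C = 2 × 2.4263 = 4.8526 pm

Final wavelength:
λ' = 2.5750 + 4.8526 = 7.4276 pm

Minimum photon energy (maximum energy to electron):
E'_min = hc/λ' = 166.9241 keV

Maximum electron kinetic energy:
K_max = E₀ - E'_min = 481.5000 - 166.9241 = 314.5759 keV

(Intermediate values are shown rounded; full precision is carried through to the final answer.)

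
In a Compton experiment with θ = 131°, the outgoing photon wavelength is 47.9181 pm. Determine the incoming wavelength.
43.9000 pm

From λ' = λ + Δλ, we have λ = λ' - Δλ

First calculate the Compton shift:
Δλ = λ_C(1 - cos θ)
Δλ = 2.4263 × (1 - cos(131°))
Δλ = 2.4263 × 1.6561
Δλ = 4.0181 pm

Initial wavelength:
λ = λ' - Δλ
λ = 47.9181 - 4.0181
λ = 43.9000 pm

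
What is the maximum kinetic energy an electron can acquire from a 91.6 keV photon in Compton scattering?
24.1734 keV

Maximum energy transfer occurs at θ = 180° (backscattering).

Initial photon: E₀ = 91.6 keV → λ₀ = 13.5354 pm

Maximum Compton shift (at 180°):
Δλ_max = 2λ_C = 2 × 2.4263 = 4.8526 pm

Final wavelength:
λ' = 13.5354 + 4.8526 = 18.3880 pm

Minimum photon energy (maximum energy to electron):
E'_min = hc/λ' = 67.4266 keV

Maximum electron kinetic energy:
K_max = E₀ - E'_min = 91.6000 - 67.4266 = 24.1734 keV

(Intermediate values are shown rounded; full precision is carried through to the final answer.)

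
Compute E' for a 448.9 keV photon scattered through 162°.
165.4044 keV

First convert energy to wavelength:
λ = hc/E, with hc ≈ 1239.842 keV·pm (i.e. 1239.842 eV·nm)

For E = 448.9 keV = 448900 eV:
λ = 1239.842 keV·pm / 448.9 keV
λ = 2.7620 pm

Calculate the Compton shift:
Δλ = λ_C(1 - cos(162°)) = 2.4263 × 1.9511
Δλ = 4.7339 pm

Final wavelength:
λ' = 2.7620 + 4.7339 = 7.4958 pm

Final energy:
E' = hc/λ' = 1239.842 / 7.4958 = 165.4044 keV

(Intermediate values are shown rounded; full precision is carried through to the final answer.)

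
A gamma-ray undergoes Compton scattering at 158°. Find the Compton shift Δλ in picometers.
4.6759 pm

Using the Compton scattering formula:
Δλ = λ_C(1 - cos θ)

where λ_C = h/(m_e·c) ≈ 2.4263 pm is the Compton wavelength of an electron.

For θ = 158°:
cos(158°) = -0.9272
1 - cos(158°) = 1.9272

Δλ = 2.4263 × 1.9272
Δλ = 4.6759 pm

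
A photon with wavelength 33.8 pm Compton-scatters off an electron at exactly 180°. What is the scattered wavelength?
38.6526 pm

Using the Compton formula: λ' = λ + λ_C(1 − cos θ)

For θ = 180°, cos θ = -1 (exact) = -1.0000, so:
1 − cos 180° = 1 − (-1) = 2.0000

Δλ = λ_C × 2.0000 = 2.4263 × 2.0000 = 4.8526 pm

λ' = 33.8 + 4.8526 = 38.6526 pm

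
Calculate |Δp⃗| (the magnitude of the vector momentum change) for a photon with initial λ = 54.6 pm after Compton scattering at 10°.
2.1147e-24 kg·m/s

Photon momentum magnitude is p = h/λ.

Initial momentum:
p₀ = h/λ = 6.6261e-34/5.4600e-11 = 1.2136e-23 kg·m/s

After scattering:
λ' = λ + Δλ = 54.6 + 0.0369 = 54.6369 pm
p' = h/λ' = 6.6261e-34/5.4637e-11 = 1.2127e-23 kg·m/s

Momentum is a vector; the scattered photon's direction makes angle θ = 10° with the incident direction. The magnitude of the vector change Δp⃗ = p⃗₀ − p⃗' is found from the law of cosines:
|Δp⃗|² = p₀² + p'² − 2p₀p'cos θ
|Δp⃗|² = (1.2136e-23)² + (1.2127e-23)² − 2·1.2136e-23·1.2127e-23·cos(10°)
|Δp⃗| = 2.1147e-24 kg·m/s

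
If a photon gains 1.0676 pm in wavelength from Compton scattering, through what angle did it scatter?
55.94°

From the Compton formula Δλ = λ_C(1 - cos θ), we can solve for θ:

cos θ = 1 - Δλ/λ_C

Given:
- Δλ = 1.0676 pm
- λ_C = h/(m_e·c) ≈ 2.42631024 pm

cos θ = 1 - 1.0676/2.42631024
cos θ = 1 - 0.440010
cos θ = 0.559990

θ = arccos(0.559990)
θ = 55.94°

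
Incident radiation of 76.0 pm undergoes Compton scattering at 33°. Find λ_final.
76.3914 pm

Using the Compton scattering formula:
λ' = λ + Δλ = λ + λ_C(1 - cos θ)

Given:
- Initial wavelength λ = 76.0 pm
- Scattering angle θ = 33°
- Compton wavelength λ_C ≈ 2.4263 pm

Calculate the shift:
Δλ = 2.4263 × (1 - cos(33°))
Δλ = 2.4263 × 0.1613
Δλ = 0.3914 pm

Final wavelength:
λ' = 76.0 + 0.3914 = 76.3914 pm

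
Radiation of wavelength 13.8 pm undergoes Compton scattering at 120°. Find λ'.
17.4395 pm

Using the Compton formula: λ' = λ + λ_C(1 − cos θ)

For θ = 120°, cos θ = -1/2 (exact) = -0.5000, so:
1 − cos 120° = 1 − (-1/2) = 1.5000

Δλ = λ_C × 1.5000 = 2.4263 × 1.5000 = 3.6395 pm

λ' = 13.8 + 3.6395 = 17.4395 pm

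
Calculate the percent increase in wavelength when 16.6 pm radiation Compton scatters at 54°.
6.0251%

Calculate the Compton shift:
Δλ = λ_C(1 - cos(54°))
Δλ = 2.4263 × (1 - cos(54°))
Δλ = 2.4263 × 0.4122
Δλ = 1.0002 pm

Percentage change:
(Δλ/λ₀) × 100 = (1.0002/16.6) × 100
= 6.0251%

(Intermediate values are shown rounded; full precision is carried through to the final answer.)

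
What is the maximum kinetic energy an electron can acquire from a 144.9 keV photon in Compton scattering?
52.4377 keV

Maximum energy transfer occurs at θ = 180° (backscattering).

Initial photon: E₀ = 144.9 keV → λ₀ = 8.5565 pm

Maximum Compton shift (at 180°):
Δλ_max = 2λ_C = 2 × 2.4263 = 4.8526 pm

Final wavelength:
λ' = 8.5565 + 4.8526 = 13.4092 pm

Minimum photon energy (maximum energy to electron):
E'_min = hc/λ' = 92.4623 keV

Maximum electron kinetic energy:
K_max = E₀ - E'_min = 144.9000 - 92.4623 = 52.4377 keV

(Intermediate values are shown rounded; full precision is carried through to the final answer.)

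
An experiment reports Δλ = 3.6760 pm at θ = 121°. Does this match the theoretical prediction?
Yes, consistent

Calculate the expected shift for θ = 121°:

Δλ_expected = λ_C(1 - cos(121°))
Δλ_expected = 2.4263 × (1 - cos(121°))
Δλ_expected = 2.4263 × 1.5150
Δλ_expected = 3.6760 pm

Given shift: 3.6760 pm
Expected shift: 3.6760 pm
Difference: 0.0000 pm

The values match. This is consistent with Compton scattering at the stated angle.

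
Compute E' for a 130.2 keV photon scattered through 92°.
103.0318 keV

First convert energy to wavelength:
λ = hc/E, with hc ≈ 1239.842 keV·pm (i.e. 1239.842 eV·nm)

For E = 130.2 keV = 130200 eV:
λ = 1239.842 keV·pm / 130.2 keV
λ = 9.5226 pm

Calculate the Compton shift:
Δλ = λ_C(1 - cos(92°)) = 2.4263 × 1.0349
Δλ = 2.5110 pm

Final wavelength:
λ' = 9.5226 + 2.5110 = 12.0336 pm

Final energy:
E' = hc/λ' = 1239.842 / 12.0336 = 103.0318 keV

(Intermediate values are shown rounded; full precision is carried through to the final answer.)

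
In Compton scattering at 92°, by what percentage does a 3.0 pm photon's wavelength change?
83.6996%

Calculate the Compton shift:
Δλ = λ_C(1 - cos(92°))
Δλ = 2.4263 × (1 - cos(92°))
Δλ = 2.4263 × 1.0349
Δλ = 2.5110 pm

Percentage change:
(Δλ/λ₀) × 100 = (2.5110/3.0) × 100
= 83.6996%

(Intermediate values are shown rounded; full precision is carried through to the final answer.)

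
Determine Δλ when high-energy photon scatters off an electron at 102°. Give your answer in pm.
2.9308 pm

Using the Compton scattering formula:
Δλ = λ_C(1 - cos θ)

where λ_C = h/(m_e·c) ≈ 2.4263 pm is the Compton wavelength of an electron.

For θ = 102°:
cos(102°) = -0.2079
1 - cos(102°) = 1.2079

Δλ = 2.4263 × 1.2079
Δλ = 2.9308 pm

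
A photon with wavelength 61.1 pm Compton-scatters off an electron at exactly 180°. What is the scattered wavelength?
65.9526 pm

Using the Compton formula: λ' = λ + λ_C(1 − cos θ)

For θ = 180°, cos θ = -1 (exact) = -1.0000, so:
1 − cos 180° = 1 − (-1) = 2.0000

Δλ = λ_C × 2.0000 = 2.4263 × 2.0000 = 4.8526 pm

λ' = 61.1 + 4.8526 = 65.9526 pm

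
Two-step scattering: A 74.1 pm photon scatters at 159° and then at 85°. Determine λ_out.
81.0063 pm

Apply Compton shift twice:

First scattering at θ₁ = 159°:
Δλ₁ = λ_C(1 - cos(159°))
Δλ₁ = 2.4263 × 1.9336
Δλ₁ = 4.6915 pm

After first scattering:
λ₁ = 74.1 + 4.6915 = 78.7915 pm

Second scattering at θ₂ = 85°:
Δλ₂ = λ_C(1 - cos(85°))
Δλ₂ = 2.4263 × 0.9128
Δλ₂ = 2.2148 pm

Final wavelength:
λ₂ = 78.7915 + 2.2148 = 81.0063 pm

Total shift: Δλ_total = 4.6915 + 2.2148 = 6.9063 pm

(Intermediate values are shown rounded; full precision is carried through to the final answer.)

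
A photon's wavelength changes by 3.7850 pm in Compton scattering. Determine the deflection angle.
124.05°

From the Compton formula Δλ = λ_C(1 - cos θ), we can solve for θ:

cos θ = 1 - Δλ/λ_C

Given:
- Δλ = 3.7850 pm
- λ_C = h/(m_e·c) ≈ 2.42631024 pm

cos θ = 1 - 3.7850/2.42631024
cos θ = 1 - 1.559982
cos θ = -0.559982

θ = arccos(-0.559982)
θ = 124.05°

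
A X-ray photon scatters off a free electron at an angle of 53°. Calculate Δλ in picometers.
0.9661 pm

Using the Compton scattering formula:
Δλ = λ_C(1 - cos θ)

where λ_C = h/(m_e·c) ≈ 2.4263 pm is the Compton wavelength of an electron.

For θ = 53°:
cos(53°) = 0.6018
1 - cos(53°) = 0.3982

Δλ = 2.4263 × 0.3982
Δλ = 0.9661 pm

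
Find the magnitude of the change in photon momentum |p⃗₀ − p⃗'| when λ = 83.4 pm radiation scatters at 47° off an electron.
6.3074e-24 kg·m/s

Photon momentum magnitude is p = h/λ.

Initial momentum:
p₀ = h/λ = 6.6261e-34/8.3400e-11 = 7.9449e-24 kg·m/s

After scattering:
λ' = λ + Δλ = 83.4 + 0.7716 = 84.1716 pm
p' = h/λ' = 6.6261e-34/8.4172e-11 = 7.8721e-24 kg·m/s

Momentum is a vector; the scattered photon's direction makes angle θ = 47° with the incident direction. The magnitude of the vector change Δp⃗ = p⃗₀ − p⃗' is found from the law of cosines:
|Δp⃗|² = p₀² + p'² − 2p₀p'cos θ
|Δp⃗|² = (7.9449e-24)² + (7.8721e-24)² − 2·7.9449e-24·7.8721e-24·cos(47°)
|Δp⃗| = 6.3074e-24 kg·m/s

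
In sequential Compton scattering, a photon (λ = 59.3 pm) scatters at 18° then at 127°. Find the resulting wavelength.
63.3053 pm

Apply Compton shift twice:

First scattering at θ₁ = 18°:
Δλ₁ = λ_C(1 - cos(18°))
Δλ₁ = 2.4263 × 0.0489
Δλ₁ = 0.1188 pm

After first scattering:
λ₁ = 59.3 + 0.1188 = 59.4188 pm

Second scattering at θ₂ = 127°:
Δλ₂ = λ_C(1 - cos(127°))
Δλ₂ = 2.4263 × 1.6018
Δλ₂ = 3.8865 pm

Final wavelength:
λ₂ = 59.4188 + 3.8865 = 63.3053 pm

Total shift: Δλ_total = 0.1188 + 3.8865 = 4.0053 pm

(Intermediate values are shown rounded; full precision is carried through to the final answer.)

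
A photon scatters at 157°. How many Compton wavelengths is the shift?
1.9205 λ_C

The Compton shift formula is:
Δλ = λ_C(1 - cos θ)

Dividing both sides by λ_C:
Δλ/λ_C = 1 - cos θ

For θ = 157°:
Δλ/λ_C = 1 - cos(157°)
Δλ/λ_C = 1 - -0.9205
Δλ/λ_C = 1.9205

This means the shift is 1.9205 × λ_C = 4.6597 pm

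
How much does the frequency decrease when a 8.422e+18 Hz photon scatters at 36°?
1.082e+17 Hz (decrease)

Convert frequency to wavelength (c = 299792458 m/s):
λ₀ = c/f₀ = 299792458/8.422e+18 = 3.5596350e-11 m = 35.5963 pm

Calculate Compton shift:
Δλ = λ_C(1 - cos(36°)) = 0.4634 pm

Final wavelength:
λ' = λ₀ + Δλ = 35.5963 + 0.4634 = 36.0597 pm

Final frequency:
f' = c/λ' = 299792458/3.6059734e-11 = 8.3137735e+18 Hz

Frequency shift (decrease):
Δf = f₀ - f' = 8.422e+18 - 8.3137735e+18 = 1.082e+17 Hz

(Intermediate values are shown rounded; full precision is carried through to the final answer.)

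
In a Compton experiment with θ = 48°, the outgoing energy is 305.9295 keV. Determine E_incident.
381.5000 keV

Convert final energy to wavelength (hc ≈ 1239.842 keV·pm):
λ' = hc/E' = 1239.842 / 305.9295 = 4.0527 pm

Calculate the Compton shift:
Δλ = λ_C(1 - cos(48°))
Δλ = 2.4263 × (1 - cos(48°))
Δλ = 0.8028 pm

Initial wavelength:
λ = λ' - Δλ = 4.0527 - 0.8028 = 3.2499 pm

Initial energy:
E = hc/λ = 1239.842 / 3.2499 = 381.5000 keV

(Intermediate values are shown rounded; full precision is carried through to the final answer.)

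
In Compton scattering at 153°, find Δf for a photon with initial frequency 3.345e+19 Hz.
1.133e+19 Hz (decrease)

Convert frequency to wavelength (c = 299792458 m/s):
λ₀ = c/f₀ = 299792458/3.345e+19 = 8.9624053e-12 m = 8.9624 pm

Calculate Compton shift:
Δλ = λ_C(1 - cos(153°)) = 4.5882 pm

Final wavelength:
λ' = λ₀ + Δλ = 8.9624 + 4.5882 = 13.5506 pm

Final frequency:
f' = c/λ' = 299792458/1.3550574e-11 = 2.2123968e+19 Hz

Frequency shift (decrease):
Δf = f₀ - f' = 3.345e+19 - 2.2123968e+19 = 1.133e+19 Hz

(Intermediate values are shown rounded; full precision is carried through to the final answer.)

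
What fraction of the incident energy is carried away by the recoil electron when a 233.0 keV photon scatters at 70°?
0.2308 (or 23.08%)

Calculate initial and final photon energies:

Initial: E₀ = 233.0 keV → λ₀ = 5.3212 pm
Compton shift: Δλ = 1.5965 pm
Final wavelength: λ' = 6.9177 pm
Final energy: E' = 179.2282 keV

Fractional energy loss:
(E₀ - E')/E₀ = (233.0000 - 179.2282)/233.0000
= 53.7718/233.0000
= 0.2308
= 23.08%

(Intermediate values are shown rounded; full precision is carried through to the final answer.)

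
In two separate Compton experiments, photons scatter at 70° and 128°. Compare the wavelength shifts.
128° produces the larger shift by a factor of 2.455

Calculate both shifts using Δλ = λ_C(1 - cos θ):

For θ₁ = 70°:
Δλ₁ = 2.4263 × (1 - cos(70°))
Δλ₁ = 2.4263 × 0.6580
Δλ₁ = 1.5965 pm

For θ₂ = 128°:
Δλ₂ = 2.4263 × (1 - cos(128°))
Δλ₂ = 2.4263 × 1.6157
Δλ₂ = 3.9201 pm

The 128° angle produces the larger shift.
Ratio: 3.9201/1.5965 = 2.455

(Intermediate values are shown rounded; full precision is carried through to the final answer.)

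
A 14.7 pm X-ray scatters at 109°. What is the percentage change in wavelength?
21.8792%

Calculate the Compton shift:
Δλ = λ_C(1 - cos(109°))
Δλ = 2.4263 × (1 - cos(109°))
Δλ = 2.4263 × 1.3256
Δλ = 3.2162 pm

Percentage change:
(Δλ/λ₀) × 100 = (3.2162/14.7) × 100
= 21.8792%

(Intermediate values are shown rounded; full precision is carried through to the final answer.)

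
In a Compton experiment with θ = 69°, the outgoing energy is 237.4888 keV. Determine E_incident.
338.4001 keV

Convert final energy to wavelength (hc ≈ 1239.842 keV·pm):
λ' = hc/E' = 1239.842 / 237.4888 = 5.2206 pm

Calculate the Compton shift:
Δλ = λ_C(1 - cos(69°))
Δλ = 2.4263 × (1 - cos(69°))
Δλ = 1.5568 pm

Initial wavelength:
λ = λ' - Δλ = 5.2206 - 1.5568 = 3.6638 pm

Initial energy:
E = hc/λ = 1239.842 / 3.6638 = 338.4001 keV

(Intermediate values are shown rounded; full precision is carried through to the final answer.)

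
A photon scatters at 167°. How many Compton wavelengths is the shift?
1.9744 λ_C

The Compton shift formula is:
Δλ = λ_C(1 - cos θ)

Dividing both sides by λ_C:
Δλ/λ_C = 1 - cos θ

For θ = 167°:
Δλ/λ_C = 1 - cos(167°)
Δλ/λ_C = 1 - -0.9744
Δλ/λ_C = 1.9744

This means the shift is 1.9744 × λ_C = 4.7904 pm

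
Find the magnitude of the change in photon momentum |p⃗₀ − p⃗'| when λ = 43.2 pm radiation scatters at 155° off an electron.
2.8503e-23 kg·m/s

Photon momentum magnitude is p = h/λ.

Initial momentum:
p₀ = h/λ = 6.6261e-34/4.3200e-11 = 1.5338e-23 kg·m/s

After scattering:
λ' = λ + Δλ = 43.2 + 4.6253 = 47.8253 pm
p' = h/λ' = 6.6261e-34/4.7825e-11 = 1.3855e-23 kg·m/s

Momentum is a vector; the scattered photon's direction makes angle θ = 155° with the incident direction. The magnitude of the vector change Δp⃗ = p⃗₀ − p⃗' is found from the law of cosines:
|Δp⃗|² = p₀² + p'² − 2p₀p'cos θ
|Δp⃗|² = (1.5338e-23)² + (1.3855e-23)² − 2·1.5338e-23·1.3855e-23·cos(155°)
|Δp⃗| = 2.8503e-23 kg·m/s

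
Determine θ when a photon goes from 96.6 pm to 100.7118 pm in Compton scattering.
134.00°

First find the wavelength shift:
Δλ = λ' - λ = 100.7118 - 96.6 = 4.1118 pm

Using Δλ = λ_C(1 - cos θ), with λ_C = h/(m_e·c) ≈ 2.42631024 pm:
cos θ = 1 - Δλ/λ_C
cos θ = 1 - 4.1118/2.42631024
cos θ = -0.694672

θ = arccos(-0.694672)
θ = 134.00°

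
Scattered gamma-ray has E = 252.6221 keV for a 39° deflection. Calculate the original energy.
283.9000 keV

Convert final energy to wavelength (hc ≈ 1239.842 keV·pm):
λ' = hc/E' = 1239.842 / 252.6221 = 4.9079 pm

Calculate the Compton shift:
Δλ = λ_C(1 - cos(39°))
Δλ = 2.4263 × (1 - cos(39°))
Δλ = 0.5407 pm

Initial wavelength:
λ = λ' - Δλ = 4.9079 - 0.5407 = 4.3672 pm

Initial energy:
E = hc/λ = 1239.842 / 4.3672 = 283.9000 keV

(Intermediate values are shown rounded; full precision is carried through to the final answer.)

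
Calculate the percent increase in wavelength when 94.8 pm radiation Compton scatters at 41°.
0.6278%

Calculate the Compton shift:
Δλ = λ_C(1 - cos(41°))
Δλ = 2.4263 × (1 - cos(41°))
Δλ = 2.4263 × 0.2453
Δλ = 0.5952 pm

Percentage change:
(Δλ/λ₀) × 100 = (0.5952/94.8) × 100
= 0.6278%

(Intermediate values are shown rounded; full precision is carried through to the final answer.)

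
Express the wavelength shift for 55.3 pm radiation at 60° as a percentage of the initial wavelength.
2.1938%

Calculate the Compton shift:
Δλ = λ_C(1 - cos(60°))
Δλ = 2.4263 × (1 - cos(60°))
Δλ = 2.4263 × 0.5000
Δλ = 1.2132 pm

Percentage change:
(Δλ/λ₀) × 100 = (1.2132/55.3) × 100
= 2.1938%

(Intermediate values are shown rounded; full precision is carried through to the final answer.)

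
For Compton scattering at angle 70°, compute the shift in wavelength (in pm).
1.5965 pm

Using the Compton scattering formula:
Δλ = λ_C(1 - cos θ)

where λ_C = h/(m_e·c) ≈ 2.4263 pm is the Compton wavelength of an electron.

For θ = 70°:
cos(70°) = 0.3420
1 - cos(70°) = 0.6580

Δλ = 2.4263 × 0.6580
Δλ = 1.5965 pm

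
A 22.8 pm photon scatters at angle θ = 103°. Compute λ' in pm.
25.7721 pm

Using the Compton scattering formula:
λ' = λ + Δλ = λ + λ_C(1 - cos θ)

Given:
- Initial wavelength λ = 22.8 pm
- Scattering angle θ = 103°
- Compton wavelength λ_C ≈ 2.4263 pm

Calculate the shift:
Δλ = 2.4263 × (1 - cos(103°))
Δλ = 2.4263 × 1.2250
Δλ = 2.9721 pm

Final wavelength:
λ' = 22.8 + 2.9721 = 25.7721 pm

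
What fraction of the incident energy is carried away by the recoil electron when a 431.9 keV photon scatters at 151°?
0.6131 (or 61.31%)

Calculate initial and final photon energies:

Initial: E₀ = 431.9 keV → λ₀ = 2.8707 pm
Compton shift: Δλ = 4.5484 pm
Final wavelength: λ' = 7.4191 pm
Final energy: E' = 167.1154 keV

Fractional energy loss:
(E₀ - E')/E₀ = (431.9000 - 167.1154)/431.9000
= 264.7846/431.9000
= 0.6131
= 61.31%

(Intermediate values are shown rounded; full precision is carried through to the final answer.)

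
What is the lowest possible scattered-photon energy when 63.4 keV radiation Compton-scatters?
50.7955 keV (at θ = 180°)

The scattered photon has minimum energy when its wavelength is maximum, i.e., when the Compton shift Δλ = λ_C(1 − cos θ) is maximum. This occurs at θ = 180° (backscattering), giving Δλ_max = 2λ_C = 4.8526 pm.

Initial wavelength: λ₀ = hc/E₀ = 19.5559 pm
Maximum final wavelength: λ'_max = λ₀ + 2λ_C = 19.5559 + 4.8526 = 24.4085 pm
Minimum final energy: E'_min = hc/λ'_max = 50.7955 keV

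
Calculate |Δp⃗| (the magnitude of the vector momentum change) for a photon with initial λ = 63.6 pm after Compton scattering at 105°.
1.6155e-23 kg·m/s

Photon momentum magnitude is p = h/λ.

Initial momentum:
p₀ = h/λ = 6.6261e-34/6.3600e-11 = 1.0418e-23 kg·m/s

After scattering:
λ' = λ + Δλ = 63.6 + 3.0543 = 66.6543 pm
p' = h/λ' = 6.6261e-34/6.6654e-11 = 9.9410e-24 kg·m/s

Momentum is a vector; the scattered photon's direction makes angle θ = 105° with the incident direction. The magnitude of the vector change Δp⃗ = p⃗₀ − p⃗' is found from the law of cosines:
|Δp⃗|² = p₀² + p'² − 2p₀p'cos θ
|Δp⃗|² = (1.0418e-23)² + (9.9410e-24)² − 2·1.0418e-23·9.9410e-24·cos(105°)
|Δp⃗| = 1.6155e-23 kg·m/s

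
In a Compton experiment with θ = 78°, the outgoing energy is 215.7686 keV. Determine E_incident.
324.1999 keV

Convert final energy to wavelength (hc ≈ 1239.842 keV·pm):
λ' = hc/E' = 1239.842 / 215.7686 = 5.7462 pm

Calculate the Compton shift:
Δλ = λ_C(1 - cos(78°))
Δλ = 2.4263 × (1 - cos(78°))
Δλ = 1.9219 pm

Initial wavelength:
λ = λ' - Δλ = 5.7462 - 1.9219 = 3.8243 pm

Initial energy:
E = hc/λ = 1239.842 / 3.8243 = 324.1999 keV

(Intermediate values are shown rounded; full precision is carried through to the final answer.)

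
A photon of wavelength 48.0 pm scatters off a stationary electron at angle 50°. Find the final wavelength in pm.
48.8667 pm

Using the Compton scattering formula:
λ' = λ + Δλ = λ + λ_C(1 - cos θ)

Given:
- Initial wavelength λ = 48.0 pm
- Scattering angle θ = 50°
- Compton wavelength λ_C ≈ 2.4263 pm

Calculate the shift:
Δλ = 2.4263 × (1 - cos(50°))
Δλ = 2.4263 × 0.3572
Δλ = 0.8667 pm

Final wavelength:
λ' = 48.0 + 0.8667 = 48.8667 pm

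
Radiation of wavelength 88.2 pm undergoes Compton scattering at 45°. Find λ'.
88.9106 pm

Using the Compton formula: λ' = λ + λ_C(1 − cos θ)

For θ = 45°, cos θ = √2/2 (exact) ≈ 0.7071, so:
1 − cos 45° = 1 − (√2/2) ≈ 0.2929

Δλ = λ_C × 0.2929 = 2.4263 × 0.2929 = 0.7106 pm

λ' = 88.2 + 0.7106 = 88.9106 pm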